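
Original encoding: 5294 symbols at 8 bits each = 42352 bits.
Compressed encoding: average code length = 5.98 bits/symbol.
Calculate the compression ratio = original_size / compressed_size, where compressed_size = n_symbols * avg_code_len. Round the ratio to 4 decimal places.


original_size = n_symbols * orig_bits = 5294 * 8 = 42352 bits
compressed_size = n_symbols * avg_code_len = 5294 * 5.98 = 31658.12 bits
ratio = original_size / compressed_size = 42352 / 31658.12 = 1.3378

Compression ratio = 1.3378


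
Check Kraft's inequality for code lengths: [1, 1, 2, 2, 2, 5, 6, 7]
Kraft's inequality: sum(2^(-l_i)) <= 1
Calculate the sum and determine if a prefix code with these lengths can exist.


Sum = 2^(-1) + 2^(-1) + 2^(-2) + 2^(-2) + 2^(-2) + 2^(-5) + 2^(-6) + 2^(-7)
    = 0.5 + 0.5 + 0.25 + 0.25 + 0.25 + 0.03125 + 0.015625 + 0.0078125
    = 231/128 = 1.8046875
Since 1.8046875 > 1, Kraft's inequality is NOT satisfied.
A prefix code with these lengths CANNOT exist.

Kraft sum = 1.8046875. Not satisfied.


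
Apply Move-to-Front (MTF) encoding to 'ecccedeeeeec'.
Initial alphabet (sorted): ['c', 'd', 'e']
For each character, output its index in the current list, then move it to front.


MTF encoding:
'e': index 2 in ['c', 'd', 'e'] -> ['e', 'c', 'd']
'c': index 1 in ['e', 'c', 'd'] -> ['c', 'e', 'd']
'c': index 0 in ['c', 'e', 'd'] -> ['c', 'e', 'd']
'c': index 0 in ['c', 'e', 'd'] -> ['c', 'e', 'd']
'e': index 1 in ['c', 'e', 'd'] -> ['e', 'c', 'd']
'd': index 2 in ['e', 'c', 'd'] -> ['d', 'e', 'c']
'e': index 1 in ['d', 'e', 'c'] -> ['e', 'd', 'c']
'e': index 0 in ['e', 'd', 'c'] -> ['e', 'd', 'c']
'e': index 0 in ['e', 'd', 'c'] -> ['e', 'd', 'c']
'e': index 0 in ['e', 'd', 'c'] -> ['e', 'd', 'c']
'e': index 0 in ['e', 'd', 'c'] -> ['e', 'd', 'c']
'c': index 2 in ['e', 'd', 'c'] -> ['c', 'e', 'd']


Output: [2, 1, 0, 0, 1, 2, 1, 0, 0, 0, 0, 2]


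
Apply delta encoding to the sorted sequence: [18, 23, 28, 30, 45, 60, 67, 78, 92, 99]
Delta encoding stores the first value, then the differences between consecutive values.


First value: 18
Deltas:
  23 - 18 = 5
  28 - 23 = 5
  30 - 28 = 2
  45 - 30 = 15
  60 - 45 = 15
  67 - 60 = 7
  78 - 67 = 11
  92 - 78 = 14
  99 - 92 = 7


Delta encoded: [18, 5, 5, 2, 15, 15, 7, 11, 14, 7]


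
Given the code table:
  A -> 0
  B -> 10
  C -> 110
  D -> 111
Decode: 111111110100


Decoding:
111 -> D
111 -> D
110 -> C
10 -> B
0 -> A


Result: DDCBA


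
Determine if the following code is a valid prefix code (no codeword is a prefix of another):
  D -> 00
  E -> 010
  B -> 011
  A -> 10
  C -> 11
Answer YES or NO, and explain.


Checking each pair (does one codeword prefix another?):
  D='00' vs E='010': no prefix
  D='00' vs B='011': no prefix
  D='00' vs A='10': no prefix
  D='00' vs C='11': no prefix
  E='010' vs D='00': no prefix
  E='010' vs B='011': no prefix
  E='010' vs A='10': no prefix
  E='010' vs C='11': no prefix
  B='011' vs D='00': no prefix
  B='011' vs E='010': no prefix
  B='011' vs A='10': no prefix
  B='011' vs C='11': no prefix
  A='10' vs D='00': no prefix
  A='10' vs E='010': no prefix
  A='10' vs B='011': no prefix
  A='10' vs C='11': no prefix
  C='11' vs D='00': no prefix
  C='11' vs E='010': no prefix
  C='11' vs B='011': no prefix
  C='11' vs A='10': no prefix
No violation found over all pairs.

YES -- this is a valid prefix code. No codeword is a prefix of any other codeword.


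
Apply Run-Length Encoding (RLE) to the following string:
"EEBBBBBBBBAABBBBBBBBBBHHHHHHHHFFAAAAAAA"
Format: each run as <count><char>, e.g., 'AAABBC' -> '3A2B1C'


Scanning runs left to right:
  i=0: run of 'E' x 2 -> '2E'
  i=2: run of 'B' x 8 -> '8B'
  i=10: run of 'A' x 2 -> '2A'
  i=12: run of 'B' x 10 -> '10B'
  i=22: run of 'H' x 8 -> '8H'
  i=30: run of 'F' x 2 -> '2F'
  i=32: run of 'A' x 7 -> '7A'

RLE = 2E8B2A10B8H2F7A


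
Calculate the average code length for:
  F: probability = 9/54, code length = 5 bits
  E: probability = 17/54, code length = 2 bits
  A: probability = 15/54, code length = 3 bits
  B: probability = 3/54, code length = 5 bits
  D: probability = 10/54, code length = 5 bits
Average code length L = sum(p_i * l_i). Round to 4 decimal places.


Weighted contributions p_i * l_i:
  F: (9/54) * 5 = 45/54
  E: (17/54) * 2 = 34/54
  A: (15/54) * 3 = 45/54
  B: (3/54) * 5 = 15/54
  D: (10/54) * 5 = 50/54
Sum = (45 + 34 + 45 + 15 + 50)/54 = 189/54

L = 189/54 = 3.5000 bits/symbol


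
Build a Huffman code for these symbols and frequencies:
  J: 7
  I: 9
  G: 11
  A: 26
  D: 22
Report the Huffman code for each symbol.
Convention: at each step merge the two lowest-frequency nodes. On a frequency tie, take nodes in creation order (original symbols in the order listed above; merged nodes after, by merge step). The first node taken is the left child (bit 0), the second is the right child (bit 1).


Huffman tree construction:
Step 1: Merge J(7) + I(9) = 16
Step 2: Merge G(11) + (J+I)(16) = 27
Step 3: Merge D(22) + A(26) = 48
Step 4: Merge (G+(J+I))(27) + (D+A)(48) = 75
Read each symbol's code off the tree from the root (left child = 0, right child = 1).

Codes:
  J: 010 (length 3)
  I: 011 (length 3)
  G: 00 (length 2)
  A: 11 (length 2)
  D: 10 (length 2)
Average code length: 166/75 = 2.2133 bits/symbol


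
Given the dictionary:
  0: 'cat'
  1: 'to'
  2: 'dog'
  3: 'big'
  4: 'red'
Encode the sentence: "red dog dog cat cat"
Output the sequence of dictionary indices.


Look up each word in the dictionary:
  'red' -> 4
  'dog' -> 2
  'dog' -> 2
  'cat' -> 0
  'cat' -> 0

Encoded: [4, 2, 2, 0, 0]


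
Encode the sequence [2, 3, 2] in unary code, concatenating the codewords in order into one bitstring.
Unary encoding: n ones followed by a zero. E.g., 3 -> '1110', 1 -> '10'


Encode each number as n ones followed by a terminating 0:
  2 -> 110 (3 bits)
  3 -> 1110 (4 bits)
  2 -> 110 (3 bits)
Total length = 3 + 4 + 3 = 10 bits.

Unary([2, 3, 2]) = 1101110110 (10 bits)


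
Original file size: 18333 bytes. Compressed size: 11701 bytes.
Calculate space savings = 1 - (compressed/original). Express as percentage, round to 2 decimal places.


ratio = compressed/original = 11701/18333 = 0.638248
savings = 1 - ratio = 1 - 0.638248 = 0.361752
as a percentage: 0.361752 * 100 = 36.18%

Space savings = 1 - 11701/18333 = 36.18%


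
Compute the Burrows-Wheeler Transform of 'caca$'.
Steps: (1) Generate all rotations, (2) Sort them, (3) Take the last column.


Rotations (sorted):
  0: $caca -> last char: a
  1: a$cac -> last char: c
  2: aca$c -> last char: c
  3: ca$ca -> last char: a
  4: caca$ -> last char: $


BWT = acca$


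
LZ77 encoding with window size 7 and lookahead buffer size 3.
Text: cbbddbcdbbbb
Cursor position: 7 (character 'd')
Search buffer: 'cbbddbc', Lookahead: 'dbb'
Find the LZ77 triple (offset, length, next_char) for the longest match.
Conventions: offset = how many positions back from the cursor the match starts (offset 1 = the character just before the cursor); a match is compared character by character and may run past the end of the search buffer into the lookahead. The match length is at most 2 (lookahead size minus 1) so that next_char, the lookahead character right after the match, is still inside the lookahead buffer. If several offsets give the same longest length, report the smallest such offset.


Try each offset into the search buffer:
  offset=1 (pos 6, char 'c'): match length 0
  offset=2 (pos 5, char 'b'): match length 0
  offset=3 (pos 4, char 'd'): match length 2
  offset=4 (pos 3, char 'd'): match length 1
  offset=5 (pos 2, char 'b'): match length 0
  offset=6 (pos 1, char 'b'): match length 0
  offset=7 (pos 0, char 'c'): match length 0
Longest match has length 2 at offset 3.
next_char = character at position 7 + 2 = 9 -> 'b'

Best match: offset=3, length=2 (matching 'db' starting at position 4)
LZ77 triple: (3, 2, 'b')


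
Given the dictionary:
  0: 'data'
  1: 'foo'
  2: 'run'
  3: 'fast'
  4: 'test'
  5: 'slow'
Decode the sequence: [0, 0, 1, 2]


Look up each index in the dictionary:
  0 -> 'data'
  0 -> 'data'
  1 -> 'foo'
  2 -> 'run'

Decoded: "data data foo run"


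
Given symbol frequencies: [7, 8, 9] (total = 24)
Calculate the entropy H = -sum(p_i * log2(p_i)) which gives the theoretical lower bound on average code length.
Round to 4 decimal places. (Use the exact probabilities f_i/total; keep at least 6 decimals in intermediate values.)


Per-symbol terms -p_i * log2(p_i) with p_i = f_i/24:
  p = 7/24 = 0.291667: log2(p) = -1.777608, -p*log2(p) = 0.518469
  p = 8/24 = 0.333333: log2(p) = -1.584963, -p*log2(p) = 0.528321
  p = 9/24 = 0.375000: log2(p) = -1.415037, -p*log2(p) = 0.530639
H = 0.518469 + 0.528321 + 0.530639 = 1.577429

H = 1.5774 bits/symbol


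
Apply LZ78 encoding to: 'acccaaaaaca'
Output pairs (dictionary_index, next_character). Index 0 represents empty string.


LZ78 encoding steps:
Dictionary: {0: ''}
Step 1: w='' (idx 0), next='a' -> output (0, 'a'), add 'a' as idx 1
Step 2: w='' (idx 0), next='c' -> output (0, 'c'), add 'c' as idx 2
Step 3: w='c' (idx 2), next='c' -> output (2, 'c'), add 'cc' as idx 3
Step 4: w='a' (idx 1), next='a' -> output (1, 'a'), add 'aa' as idx 4
Step 5: w='aa' (idx 4), next='a' -> output (4, 'a'), add 'aaa' as idx 5
Step 6: w='c' (idx 2), next='a' -> output (2, 'a'), add 'ca' as idx 6


Encoded: [(0, 'a'), (0, 'c'), (2, 'c'), (1, 'a'), (4, 'a'), (2, 'a')]


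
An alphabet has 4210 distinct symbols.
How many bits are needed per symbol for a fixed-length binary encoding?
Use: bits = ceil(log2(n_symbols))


log2(4210) = 12.0396
Bracket: 2^12 = 4096 < 4210 <= 2^13 = 8192
So ceil(log2(4210)) = 13

bits = ceil(log2(4210)) = ceil(12.0396) = 13 bits


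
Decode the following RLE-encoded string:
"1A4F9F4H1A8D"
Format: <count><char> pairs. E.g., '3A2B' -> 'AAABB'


Expanding each <count><char> pair:
  1A -> 'A'
  4F -> 'FFFF'
  9F -> 'FFFFFFFFF'
  4H -> 'HHHH'
  1A -> 'A'
  8D -> 'DDDDDDDD'

Decoded = AFFFFFFFFFFFFFHHHHADDDDDDDD


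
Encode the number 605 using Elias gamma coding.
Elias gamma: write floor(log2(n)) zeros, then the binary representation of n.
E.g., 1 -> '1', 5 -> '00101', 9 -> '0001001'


num_bits = floor(log2(605)) + 1 = 10
leading_zeros = num_bits - 1 = 9
binary(605) = 1001011101

Elias gamma(605) = '000000000' + '1001011101' = 0000000001001011101 (19 bits)


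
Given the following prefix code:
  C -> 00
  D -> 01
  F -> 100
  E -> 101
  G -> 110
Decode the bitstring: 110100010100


Decoding step by step:
Bits 110 -> G
Bits 100 -> F
Bits 01 -> D
Bits 01 -> D
Bits 00 -> C


Decoded message: GFDDC


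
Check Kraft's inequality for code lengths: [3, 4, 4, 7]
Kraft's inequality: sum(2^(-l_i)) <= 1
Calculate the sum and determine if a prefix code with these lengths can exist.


Sum = 2^(-3) + 2^(-4) + 2^(-4) + 2^(-7)
    = 0.125 + 0.0625 + 0.0625 + 0.0078125
    = 33/128 = 0.2578125
Since 0.2578125 <= 1, Kraft's inequality IS satisfied.
A prefix code with these lengths CAN exist.

Kraft sum = 0.2578125. Satisfied.


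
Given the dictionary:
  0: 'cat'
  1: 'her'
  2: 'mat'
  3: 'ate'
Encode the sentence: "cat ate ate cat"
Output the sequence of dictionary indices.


Look up each word in the dictionary:
  'cat' -> 0
  'ate' -> 3
  'ate' -> 3
  'cat' -> 0

Encoded: [0, 3, 3, 0]


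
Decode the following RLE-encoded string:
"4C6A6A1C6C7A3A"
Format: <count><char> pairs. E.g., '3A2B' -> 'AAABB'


Expanding each <count><char> pair:
  4C -> 'CCCC'
  6A -> 'AAAAAA'
  6A -> 'AAAAAA'
  1C -> 'C'
  6C -> 'CCCCCC'
  7A -> 'AAAAAAA'
  3A -> 'AAA'

Decoded = CCCCAAAAAAAAAAAACCCCCCCAAAAAAAAAA


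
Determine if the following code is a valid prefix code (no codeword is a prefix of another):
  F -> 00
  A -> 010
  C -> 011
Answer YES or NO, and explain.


Checking each pair (does one codeword prefix another?):
  F='00' vs A='010': no prefix
  F='00' vs C='011': no prefix
  A='010' vs F='00': no prefix
  A='010' vs C='011': no prefix
  C='011' vs F='00': no prefix
  C='011' vs A='010': no prefix
No violation found over all pairs.

YES -- this is a valid prefix code. No codeword is a prefix of any other codeword.


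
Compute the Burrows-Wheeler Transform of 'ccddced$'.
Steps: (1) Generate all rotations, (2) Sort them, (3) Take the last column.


Rotations (sorted):
  0: $ccddced -> last char: d
  1: ccddced$ -> last char: $
  2: cddced$c -> last char: c
  3: ced$ccdd -> last char: d
  4: d$ccddce -> last char: e
  5: dced$ccd -> last char: d
  6: ddced$cc -> last char: c
  7: ed$ccddc -> last char: c


BWT = d$cdedcc


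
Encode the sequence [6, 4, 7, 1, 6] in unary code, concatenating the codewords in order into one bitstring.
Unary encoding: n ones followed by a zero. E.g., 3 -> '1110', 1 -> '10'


Encode each number as n ones followed by a terminating 0:
  6 -> 1111110 (7 bits)
  4 -> 11110 (5 bits)
  7 -> 11111110 (8 bits)
  1 -> 10 (2 bits)
  6 -> 1111110 (7 bits)
Total length = 7 + 5 + 8 + 2 + 7 = 29 bits.

Unary([6, 4, 7, 1, 6]) = 11111101111011111110101111110 (29 bits)


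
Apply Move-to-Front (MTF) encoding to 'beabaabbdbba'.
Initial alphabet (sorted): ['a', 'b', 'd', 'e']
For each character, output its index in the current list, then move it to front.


MTF encoding:
'b': index 1 in ['a', 'b', 'd', 'e'] -> ['b', 'a', 'd', 'e']
'e': index 3 in ['b', 'a', 'd', 'e'] -> ['e', 'b', 'a', 'd']
'a': index 2 in ['e', 'b', 'a', 'd'] -> ['a', 'e', 'b', 'd']
'b': index 2 in ['a', 'e', 'b', 'd'] -> ['b', 'a', 'e', 'd']
'a': index 1 in ['b', 'a', 'e', 'd'] -> ['a', 'b', 'e', 'd']
'a': index 0 in ['a', 'b', 'e', 'd'] -> ['a', 'b', 'e', 'd']
'b': index 1 in ['a', 'b', 'e', 'd'] -> ['b', 'a', 'e', 'd']
'b': index 0 in ['b', 'a', 'e', 'd'] -> ['b', 'a', 'e', 'd']
'd': index 3 in ['b', 'a', 'e', 'd'] -> ['d', 'b', 'a', 'e']
'b': index 1 in ['d', 'b', 'a', 'e'] -> ['b', 'd', 'a', 'e']
'b': index 0 in ['b', 'd', 'a', 'e'] -> ['b', 'd', 'a', 'e']
'a': index 2 in ['b', 'd', 'a', 'e'] -> ['a', 'b', 'd', 'e']


Output: [1, 3, 2, 2, 1, 0, 1, 0, 3, 1, 0, 2]


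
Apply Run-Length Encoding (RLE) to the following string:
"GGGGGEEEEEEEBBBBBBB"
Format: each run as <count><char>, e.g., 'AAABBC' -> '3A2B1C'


Scanning runs left to right:
  i=0: run of 'G' x 5 -> '5G'
  i=5: run of 'E' x 7 -> '7E'
  i=12: run of 'B' x 7 -> '7B'

RLE = 5G7E7B


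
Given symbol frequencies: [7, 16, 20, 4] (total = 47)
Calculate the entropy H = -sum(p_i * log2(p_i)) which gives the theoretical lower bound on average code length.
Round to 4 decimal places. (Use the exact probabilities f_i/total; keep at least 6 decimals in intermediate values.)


Per-symbol terms -p_i * log2(p_i) with p_i = f_i/47:
  p = 7/47 = 0.148936: log2(p) = -2.747234, -p*log2(p) = 0.409163
  p = 16/47 = 0.340426: log2(p) = -1.554589, -p*log2(p) = 0.529222
  p = 20/47 = 0.425532: log2(p) = -1.232661, -p*log2(p) = 0.524536
  p = 4/47 = 0.085106: log2(p) = -3.554589, -p*log2(p) = 0.302518
H = 0.409163 + 0.529222 + 0.524536 + 0.302518 = 1.765439

H = 1.7654 bits/symbol


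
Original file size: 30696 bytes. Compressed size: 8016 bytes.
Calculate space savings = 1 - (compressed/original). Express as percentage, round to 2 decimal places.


ratio = compressed/original = 8016/30696 = 0.261142
savings = 1 - ratio = 1 - 0.261142 = 0.738858
as a percentage: 0.738858 * 100 = 73.89%

Space savings = 1 - 8016/30696 = 73.89%


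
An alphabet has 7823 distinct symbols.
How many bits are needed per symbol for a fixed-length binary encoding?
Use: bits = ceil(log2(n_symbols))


log2(7823) = 12.9335
Bracket: 2^12 = 4096 < 7823 <= 2^13 = 8192
So ceil(log2(7823)) = 13

bits = ceil(log2(7823)) = ceil(12.9335) = 13 bits


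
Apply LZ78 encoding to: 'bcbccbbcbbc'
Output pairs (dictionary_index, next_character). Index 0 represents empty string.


LZ78 encoding steps:
Dictionary: {0: ''}
Step 1: w='' (idx 0), next='b' -> output (0, 'b'), add 'b' as idx 1
Step 2: w='' (idx 0), next='c' -> output (0, 'c'), add 'c' as idx 2
Step 3: w='b' (idx 1), next='c' -> output (1, 'c'), add 'bc' as idx 3
Step 4: w='c' (idx 2), next='b' -> output (2, 'b'), add 'cb' as idx 4
Step 5: w='bc' (idx 3), next='b' -> output (3, 'b'), add 'bcb' as idx 5
Step 6: w='bc' (idx 3), end of input -> output (3, '')


Encoded: [(0, 'b'), (0, 'c'), (1, 'c'), (2, 'b'), (3, 'b'), (3, '')]


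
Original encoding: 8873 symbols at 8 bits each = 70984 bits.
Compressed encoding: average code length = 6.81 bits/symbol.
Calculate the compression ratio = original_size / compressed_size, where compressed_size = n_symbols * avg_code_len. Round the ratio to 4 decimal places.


original_size = n_symbols * orig_bits = 8873 * 8 = 70984 bits
compressed_size = n_symbols * avg_code_len = 8873 * 6.81 = 60425.13 bits
ratio = original_size / compressed_size = 70984 / 60425.13 = 1.1747

Compression ratio = 1.1747


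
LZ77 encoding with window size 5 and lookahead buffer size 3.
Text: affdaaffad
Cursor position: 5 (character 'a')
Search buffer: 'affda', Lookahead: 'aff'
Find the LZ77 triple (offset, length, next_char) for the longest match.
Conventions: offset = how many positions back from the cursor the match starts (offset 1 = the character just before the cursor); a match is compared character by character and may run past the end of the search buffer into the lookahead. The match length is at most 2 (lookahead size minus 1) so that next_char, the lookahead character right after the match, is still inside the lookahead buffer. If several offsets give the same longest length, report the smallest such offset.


Try each offset into the search buffer:
  offset=1 (pos 4, char 'a'): match length 1
  offset=2 (pos 3, char 'd'): match length 0
  offset=3 (pos 2, char 'f'): match length 0
  offset=4 (pos 1, char 'f'): match length 0
  offset=5 (pos 0, char 'a'): match length 2
Longest match has length 2 at offset 5.
next_char = character at position 5 + 2 = 7 -> 'f'

Best match: offset=5, length=2 (matching 'af' starting at position 0)
LZ77 triple: (5, 2, 'f')


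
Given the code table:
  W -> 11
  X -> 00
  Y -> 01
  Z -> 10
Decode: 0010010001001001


Decoding:
00 -> X
10 -> Z
01 -> Y
00 -> X
01 -> Y
00 -> X
10 -> Z
01 -> Y


Result: XZYXYXZY


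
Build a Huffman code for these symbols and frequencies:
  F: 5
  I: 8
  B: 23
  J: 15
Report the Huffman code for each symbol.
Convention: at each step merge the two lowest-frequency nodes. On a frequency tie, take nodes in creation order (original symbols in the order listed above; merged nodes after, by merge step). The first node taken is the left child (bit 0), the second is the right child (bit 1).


Huffman tree construction:
Step 1: Merge F(5) + I(8) = 13
Step 2: Merge (F+I)(13) + J(15) = 28
Step 3: Merge B(23) + ((F+I)+J)(28) = 51
Read each symbol's code off the tree from the root (left child = 0, right child = 1).

Codes:
  F: 100 (length 3)
  I: 101 (length 3)
  B: 0 (length 1)
  J: 11 (length 2)
Average code length: 92/51 = 1.8039 bits/symbol


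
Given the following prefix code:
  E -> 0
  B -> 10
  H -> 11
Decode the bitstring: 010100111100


Decoding step by step:
Bits 0 -> E
Bits 10 -> B
Bits 10 -> B
Bits 0 -> E
Bits 11 -> H
Bits 11 -> H
Bits 0 -> E
Bits 0 -> E


Decoded message: EBBEHHEE


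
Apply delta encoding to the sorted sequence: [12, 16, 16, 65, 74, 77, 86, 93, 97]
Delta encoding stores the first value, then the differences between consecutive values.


First value: 12
Deltas:
  16 - 12 = 4
  16 - 16 = 0
  65 - 16 = 49
  74 - 65 = 9
  77 - 74 = 3
  86 - 77 = 9
  93 - 86 = 7
  97 - 93 = 4


Delta encoded: [12, 4, 0, 49, 9, 3, 9, 7, 4]


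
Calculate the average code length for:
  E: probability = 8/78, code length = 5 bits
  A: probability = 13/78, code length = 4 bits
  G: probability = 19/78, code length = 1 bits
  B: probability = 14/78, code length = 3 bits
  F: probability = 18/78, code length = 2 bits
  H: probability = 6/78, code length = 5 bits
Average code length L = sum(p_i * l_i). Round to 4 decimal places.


Weighted contributions p_i * l_i:
  E: (8/78) * 5 = 40/78
  A: (13/78) * 4 = 52/78
  G: (19/78) * 1 = 19/78
  B: (14/78) * 3 = 42/78
  F: (18/78) * 2 = 36/78
  H: (6/78) * 5 = 30/78
Sum = (40 + 52 + 19 + 42 + 36 + 30)/78 = 219/78

L = 219/78 = 2.8077 bits/symbol


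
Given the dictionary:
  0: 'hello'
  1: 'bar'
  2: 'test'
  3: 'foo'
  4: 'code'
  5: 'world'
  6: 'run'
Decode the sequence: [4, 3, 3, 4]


Look up each index in the dictionary:
  4 -> 'code'
  3 -> 'foo'
  3 -> 'foo'
  4 -> 'code'

Decoded: "code foo foo code"


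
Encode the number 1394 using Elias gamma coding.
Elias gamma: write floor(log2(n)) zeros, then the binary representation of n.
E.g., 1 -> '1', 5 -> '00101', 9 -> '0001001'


num_bits = floor(log2(1394)) + 1 = 11
leading_zeros = num_bits - 1 = 10
binary(1394) = 10101110010

Elias gamma(1394) = '0000000000' + '10101110010' = 000000000010101110010 (21 bits)


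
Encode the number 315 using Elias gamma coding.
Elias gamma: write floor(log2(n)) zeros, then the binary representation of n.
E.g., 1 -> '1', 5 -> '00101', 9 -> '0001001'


num_bits = floor(log2(315)) + 1 = 9
leading_zeros = num_bits - 1 = 8
binary(315) = 100111011

Elias gamma(315) = '00000000' + '100111011' = 00000000100111011 (17 bits)


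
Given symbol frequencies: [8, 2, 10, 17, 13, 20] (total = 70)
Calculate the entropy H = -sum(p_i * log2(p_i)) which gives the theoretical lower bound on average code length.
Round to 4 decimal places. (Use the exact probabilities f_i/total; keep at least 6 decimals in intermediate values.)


Per-symbol terms -p_i * log2(p_i) with p_i = f_i/70:
  p = 8/70 = 0.114286: log2(p) = -3.129283, -p*log2(p) = 0.357632
  p = 2/70 = 0.028571: log2(p) = -5.129283, -p*log2(p) = 0.146551
  p = 10/70 = 0.142857: log2(p) = -2.807355, -p*log2(p) = 0.401051
  p = 17/70 = 0.242857: log2(p) = -2.041820, -p*log2(p) = 0.495871
  p = 13/70 = 0.185714: log2(p) = -2.428843, -p*log2(p) = 0.451071
  p = 20/70 = 0.285714: log2(p) = -1.807355, -p*log2(p) = 0.516387
H = 0.357632 + 0.146551 + 0.401051 + 0.495871 + 0.451071 + 0.516387 = 2.368563

H = 2.3686 bits/symbol


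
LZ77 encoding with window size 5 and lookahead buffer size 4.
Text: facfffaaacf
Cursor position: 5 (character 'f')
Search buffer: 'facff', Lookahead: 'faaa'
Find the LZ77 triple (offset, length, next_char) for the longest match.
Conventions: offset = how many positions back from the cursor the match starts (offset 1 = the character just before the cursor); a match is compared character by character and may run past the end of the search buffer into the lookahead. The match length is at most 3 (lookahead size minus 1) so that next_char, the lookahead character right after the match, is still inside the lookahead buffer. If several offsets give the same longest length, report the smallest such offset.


Try each offset into the search buffer:
  offset=1 (pos 4, char 'f'): match length 1
  offset=2 (pos 3, char 'f'): match length 1
  offset=3 (pos 2, char 'c'): match length 0
  offset=4 (pos 1, char 'a'): match length 0
  offset=5 (pos 0, char 'f'): match length 2
Longest match has length 2 at offset 5.
next_char = character at position 5 + 2 = 7 -> 'a'

Best match: offset=5, length=2 (matching 'fa' starting at position 0)
LZ77 triple: (5, 2, 'a')


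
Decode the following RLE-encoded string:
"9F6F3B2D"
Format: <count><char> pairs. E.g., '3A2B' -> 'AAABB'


Expanding each <count><char> pair:
  9F -> 'FFFFFFFFF'
  6F -> 'FFFFFF'
  3B -> 'BBB'
  2D -> 'DD'

Decoded = FFFFFFFFFFFFFFFBBBDD


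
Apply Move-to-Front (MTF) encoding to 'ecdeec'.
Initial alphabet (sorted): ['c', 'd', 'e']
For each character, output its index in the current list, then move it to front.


MTF encoding:
'e': index 2 in ['c', 'd', 'e'] -> ['e', 'c', 'd']
'c': index 1 in ['e', 'c', 'd'] -> ['c', 'e', 'd']
'd': index 2 in ['c', 'e', 'd'] -> ['d', 'c', 'e']
'e': index 2 in ['d', 'c', 'e'] -> ['e', 'd', 'c']
'e': index 0 in ['e', 'd', 'c'] -> ['e', 'd', 'c']
'c': index 2 in ['e', 'd', 'c'] -> ['c', 'e', 'd']


Output: [2, 1, 2, 2, 0, 2]


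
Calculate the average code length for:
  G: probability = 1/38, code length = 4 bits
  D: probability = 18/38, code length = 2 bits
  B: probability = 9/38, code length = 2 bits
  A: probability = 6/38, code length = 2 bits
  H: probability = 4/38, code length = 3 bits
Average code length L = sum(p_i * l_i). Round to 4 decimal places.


Weighted contributions p_i * l_i:
  G: (1/38) * 4 = 4/38
  D: (18/38) * 2 = 36/38
  B: (9/38) * 2 = 18/38
  A: (6/38) * 2 = 12/38
  H: (4/38) * 3 = 12/38
Sum = (4 + 36 + 18 + 12 + 12)/38 = 82/38

L = 82/38 = 2.1579 bits/symbol


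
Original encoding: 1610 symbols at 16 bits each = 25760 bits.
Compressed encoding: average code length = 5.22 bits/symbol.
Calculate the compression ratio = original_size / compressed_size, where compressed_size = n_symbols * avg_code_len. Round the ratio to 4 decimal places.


original_size = n_symbols * orig_bits = 1610 * 16 = 25760 bits
compressed_size = n_symbols * avg_code_len = 1610 * 5.22 = 8404.2 bits
ratio = original_size / compressed_size = 25760 / 8404.2 = 3.0651

Compression ratio = 3.0651


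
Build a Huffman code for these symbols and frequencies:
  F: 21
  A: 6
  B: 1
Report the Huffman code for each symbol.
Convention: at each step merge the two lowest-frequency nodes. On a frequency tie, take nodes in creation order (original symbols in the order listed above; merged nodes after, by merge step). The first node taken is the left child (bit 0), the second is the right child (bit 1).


Huffman tree construction:
Step 1: Merge B(1) + A(6) = 7
Step 2: Merge (B+A)(7) + F(21) = 28
Read each symbol's code off the tree from the root (left child = 0, right child = 1).

Codes:
  F: 1 (length 1)
  A: 01 (length 2)
  B: 00 (length 2)
Average code length: 35/28 = 1.2500 bits/symbol


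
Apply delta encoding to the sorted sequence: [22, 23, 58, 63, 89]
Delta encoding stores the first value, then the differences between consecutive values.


First value: 22
Deltas:
  23 - 22 = 1
  58 - 23 = 35
  63 - 58 = 5
  89 - 63 = 26


Delta encoded: [22, 1, 35, 5, 26]


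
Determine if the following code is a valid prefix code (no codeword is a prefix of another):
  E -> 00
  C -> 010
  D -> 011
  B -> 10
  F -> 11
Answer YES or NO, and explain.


Checking each pair (does one codeword prefix another?):
  E='00' vs C='010': no prefix
  E='00' vs D='011': no prefix
  E='00' vs B='10': no prefix
  E='00' vs F='11': no prefix
  C='010' vs E='00': no prefix
  C='010' vs D='011': no prefix
  C='010' vs B='10': no prefix
  C='010' vs F='11': no prefix
  D='011' vs E='00': no prefix
  D='011' vs C='010': no prefix
  D='011' vs B='10': no prefix
  D='011' vs F='11': no prefix
  B='10' vs E='00': no prefix
  B='10' vs C='010': no prefix
  B='10' vs D='011': no prefix
  B='10' vs F='11': no prefix
  F='11' vs E='00': no prefix
  F='11' vs C='010': no prefix
  F='11' vs D='011': no prefix
  F='11' vs B='10': no prefix
No violation found over all pairs.

YES -- this is a valid prefix code. No codeword is a prefix of any other codeword.


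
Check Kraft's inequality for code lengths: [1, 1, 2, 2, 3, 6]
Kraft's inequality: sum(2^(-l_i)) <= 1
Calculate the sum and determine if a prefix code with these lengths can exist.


Sum = 2^(-1) + 2^(-1) + 2^(-2) + 2^(-2) + 2^(-3) + 2^(-6)
    = 0.5 + 0.5 + 0.25 + 0.25 + 0.125 + 0.015625
    = 105/64 = 1.640625
Since 1.640625 > 1, Kraft's inequality is NOT satisfied.
A prefix code with these lengths CANNOT exist.

Kraft sum = 1.640625. Not satisfied.


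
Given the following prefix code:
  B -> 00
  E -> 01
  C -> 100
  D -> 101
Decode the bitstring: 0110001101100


Decoding step by step:
Bits 01 -> E
Bits 100 -> C
Bits 01 -> E
Bits 101 -> D
Bits 100 -> C


Decoded message: ECEDC


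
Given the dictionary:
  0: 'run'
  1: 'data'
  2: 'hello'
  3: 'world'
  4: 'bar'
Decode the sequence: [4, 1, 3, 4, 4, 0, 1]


Look up each index in the dictionary:
  4 -> 'bar'
  1 -> 'data'
  3 -> 'world'
  4 -> 'bar'
  4 -> 'bar'
  0 -> 'run'
  1 -> 'data'

Decoded: "bar data world bar bar run data"


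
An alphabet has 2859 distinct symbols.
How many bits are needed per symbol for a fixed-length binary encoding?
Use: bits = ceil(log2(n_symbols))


log2(2859) = 11.4813
Bracket: 2^11 = 2048 < 2859 <= 2^12 = 4096
So ceil(log2(2859)) = 12

bits = ceil(log2(2859)) = ceil(11.4813) = 12 bits


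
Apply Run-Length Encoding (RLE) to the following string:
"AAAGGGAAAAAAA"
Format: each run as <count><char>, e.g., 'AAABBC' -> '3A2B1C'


Scanning runs left to right:
  i=0: run of 'A' x 3 -> '3A'
  i=3: run of 'G' x 3 -> '3G'
  i=6: run of 'A' x 7 -> '7A'

RLE = 3A3G7A


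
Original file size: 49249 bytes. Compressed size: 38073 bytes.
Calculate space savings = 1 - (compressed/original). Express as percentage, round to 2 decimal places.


ratio = compressed/original = 38073/49249 = 0.773072
savings = 1 - ratio = 1 - 0.773072 = 0.226928
as a percentage: 0.226928 * 100 = 22.69%

Space savings = 1 - 38073/49249 = 22.69%


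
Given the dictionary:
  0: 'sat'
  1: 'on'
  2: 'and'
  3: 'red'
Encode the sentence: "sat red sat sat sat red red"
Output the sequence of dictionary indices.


Look up each word in the dictionary:
  'sat' -> 0
  'red' -> 3
  'sat' -> 0
  'sat' -> 0
  'sat' -> 0
  'red' -> 3
  'red' -> 3

Encoded: [0, 3, 0, 0, 0, 3, 3]


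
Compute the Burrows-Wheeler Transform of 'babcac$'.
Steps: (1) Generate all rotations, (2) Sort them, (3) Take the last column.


Rotations (sorted):
  0: $babcac -> last char: c
  1: abcac$b -> last char: b
  2: ac$babc -> last char: c
  3: babcac$ -> last char: $
  4: bcac$ba -> last char: a
  5: c$babca -> last char: a
  6: cac$bab -> last char: b


BWT = cbc$aab


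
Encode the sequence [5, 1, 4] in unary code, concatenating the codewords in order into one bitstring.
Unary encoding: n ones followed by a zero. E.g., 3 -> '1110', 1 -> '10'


Encode each number as n ones followed by a terminating 0:
  5 -> 111110 (6 bits)
  1 -> 10 (2 bits)
  4 -> 11110 (5 bits)
Total length = 6 + 2 + 5 = 13 bits.

Unary([5, 1, 4]) = 1111101011110 (13 bits)


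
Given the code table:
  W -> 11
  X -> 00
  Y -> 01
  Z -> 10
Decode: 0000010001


Decoding:
00 -> X
00 -> X
01 -> Y
00 -> X
01 -> Y


Result: XXYXY


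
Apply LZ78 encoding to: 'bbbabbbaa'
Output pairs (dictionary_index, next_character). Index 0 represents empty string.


LZ78 encoding steps:
Dictionary: {0: ''}
Step 1: w='' (idx 0), next='b' -> output (0, 'b'), add 'b' as idx 1
Step 2: w='b' (idx 1), next='b' -> output (1, 'b'), add 'bb' as idx 2
Step 3: w='' (idx 0), next='a' -> output (0, 'a'), add 'a' as idx 3
Step 4: w='bb' (idx 2), next='b' -> output (2, 'b'), add 'bbb' as idx 4
Step 5: w='a' (idx 3), next='a' -> output (3, 'a'), add 'aa' as idx 5


Encoded: [(0, 'b'), (1, 'b'), (0, 'a'), (2, 'b'), (3, 'a')]


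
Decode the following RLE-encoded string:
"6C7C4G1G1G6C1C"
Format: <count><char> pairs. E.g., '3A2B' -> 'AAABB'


Expanding each <count><char> pair:
  6C -> 'CCCCCC'
  7C -> 'CCCCCCC'
  4G -> 'GGGG'
  1G -> 'G'
  1G -> 'G'
  6C -> 'CCCCCC'
  1C -> 'C'

Decoded = CCCCCCCCCCCCCGGGGGGCCCCCCC


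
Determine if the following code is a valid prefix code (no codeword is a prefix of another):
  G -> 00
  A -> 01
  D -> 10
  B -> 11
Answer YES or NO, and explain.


Checking each pair (does one codeword prefix another?):
  G='00' vs A='01': no prefix
  G='00' vs D='10': no prefix
  G='00' vs B='11': no prefix
  A='01' vs G='00': no prefix
  A='01' vs D='10': no prefix
  A='01' vs B='11': no prefix
  D='10' vs G='00': no prefix
  D='10' vs A='01': no prefix
  D='10' vs B='11': no prefix
  B='11' vs G='00': no prefix
  B='11' vs A='01': no prefix
  B='11' vs D='10': no prefix
No violation found over all pairs.

YES -- this is a valid prefix code. No codeword is a prefix of any other codeword.


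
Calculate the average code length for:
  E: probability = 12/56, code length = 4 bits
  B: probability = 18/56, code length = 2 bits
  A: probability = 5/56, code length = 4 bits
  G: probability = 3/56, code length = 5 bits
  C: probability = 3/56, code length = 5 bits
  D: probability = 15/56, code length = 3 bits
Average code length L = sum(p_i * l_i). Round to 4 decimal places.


Weighted contributions p_i * l_i:
  E: (12/56) * 4 = 48/56
  B: (18/56) * 2 = 36/56
  A: (5/56) * 4 = 20/56
  G: (3/56) * 5 = 15/56
  C: (3/56) * 5 = 15/56
  D: (15/56) * 3 = 45/56
Sum = (48 + 36 + 20 + 15 + 15 + 45)/56 = 179/56

L = 179/56 = 3.1964 bits/symbol


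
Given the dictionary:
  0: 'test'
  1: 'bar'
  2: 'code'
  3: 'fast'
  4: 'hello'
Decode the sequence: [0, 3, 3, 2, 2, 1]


Look up each index in the dictionary:
  0 -> 'test'
  3 -> 'fast'
  3 -> 'fast'
  2 -> 'code'
  2 -> 'code'
  1 -> 'bar'

Decoded: "test fast fast code code bar"


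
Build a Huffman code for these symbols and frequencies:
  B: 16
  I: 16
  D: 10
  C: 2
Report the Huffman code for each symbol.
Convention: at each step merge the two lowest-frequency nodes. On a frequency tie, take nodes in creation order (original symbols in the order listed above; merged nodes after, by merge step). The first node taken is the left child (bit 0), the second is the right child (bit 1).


Huffman tree construction:
Step 1: Merge C(2) + D(10) = 12
Step 2: Merge (C+D)(12) + B(16) = 28
Step 3: Merge I(16) + ((C+D)+B)(28) = 44
Read each symbol's code off the tree from the root (left child = 0, right child = 1).

Codes:
  B: 11 (length 2)
  I: 0 (length 1)
  D: 101 (length 3)
  C: 100 (length 3)
Average code length: 84/44 = 1.9091 bits/symbol


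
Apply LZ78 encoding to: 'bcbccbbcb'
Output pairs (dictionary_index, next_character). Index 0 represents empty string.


LZ78 encoding steps:
Dictionary: {0: ''}
Step 1: w='' (idx 0), next='b' -> output (0, 'b'), add 'b' as idx 1
Step 2: w='' (idx 0), next='c' -> output (0, 'c'), add 'c' as idx 2
Step 3: w='b' (idx 1), next='c' -> output (1, 'c'), add 'bc' as idx 3
Step 4: w='c' (idx 2), next='b' -> output (2, 'b'), add 'cb' as idx 4
Step 5: w='bc' (idx 3), next='b' -> output (3, 'b'), add 'bcb' as idx 5


Encoded: [(0, 'b'), (0, 'c'), (1, 'c'), (2, 'b'), (3, 'b')]


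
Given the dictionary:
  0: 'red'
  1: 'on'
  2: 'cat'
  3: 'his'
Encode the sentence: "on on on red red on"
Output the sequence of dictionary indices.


Look up each word in the dictionary:
  'on' -> 1
  'on' -> 1
  'on' -> 1
  'red' -> 0
  'red' -> 0
  'on' -> 1

Encoded: [1, 1, 1, 0, 0, 1]


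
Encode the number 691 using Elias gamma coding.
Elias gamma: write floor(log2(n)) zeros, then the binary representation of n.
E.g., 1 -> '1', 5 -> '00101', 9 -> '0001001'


num_bits = floor(log2(691)) + 1 = 10
leading_zeros = num_bits - 1 = 9
binary(691) = 1010110011

Elias gamma(691) = '000000000' + '1010110011' = 0000000001010110011 (19 bits)


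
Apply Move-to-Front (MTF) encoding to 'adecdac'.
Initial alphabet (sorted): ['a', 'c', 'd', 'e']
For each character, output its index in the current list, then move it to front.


MTF encoding:
'a': index 0 in ['a', 'c', 'd', 'e'] -> ['a', 'c', 'd', 'e']
'd': index 2 in ['a', 'c', 'd', 'e'] -> ['d', 'a', 'c', 'e']
'e': index 3 in ['d', 'a', 'c', 'e'] -> ['e', 'd', 'a', 'c']
'c': index 3 in ['e', 'd', 'a', 'c'] -> ['c', 'e', 'd', 'a']
'd': index 2 in ['c', 'e', 'd', 'a'] -> ['d', 'c', 'e', 'a']
'a': index 3 in ['d', 'c', 'e', 'a'] -> ['a', 'd', 'c', 'e']
'c': index 2 in ['a', 'd', 'c', 'e'] -> ['c', 'a', 'd', 'e']


Output: [0, 2, 3, 3, 2, 3, 2]


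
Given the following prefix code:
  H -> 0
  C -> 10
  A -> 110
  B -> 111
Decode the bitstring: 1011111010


Decoding step by step:
Bits 10 -> C
Bits 111 -> B
Bits 110 -> A
Bits 10 -> C


Decoded message: CBAC


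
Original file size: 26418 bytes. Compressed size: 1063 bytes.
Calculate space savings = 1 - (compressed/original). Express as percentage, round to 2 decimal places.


ratio = compressed/original = 1063/26418 = 0.040238
savings = 1 - ratio = 1 - 0.040238 = 0.959762
as a percentage: 0.959762 * 100 = 95.98%

Space savings = 1 - 1063/26418 = 95.98%


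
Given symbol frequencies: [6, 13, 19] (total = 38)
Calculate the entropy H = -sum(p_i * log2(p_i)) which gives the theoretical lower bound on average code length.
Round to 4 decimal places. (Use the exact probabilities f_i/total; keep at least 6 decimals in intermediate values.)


Per-symbol terms -p_i * log2(p_i) with p_i = f_i/38:
  p = 6/38 = 0.157895: log2(p) = -2.662965, -p*log2(p) = 0.420468
  p = 13/38 = 0.342105: log2(p) = -1.547488, -p*log2(p) = 0.529404
  p = 19/38 = 0.500000: log2(p) = -1.000000, -p*log2(p) = 0.500000
H = 0.420468 + 0.529404 + 0.500000 = 1.449872

H = 1.4499 bits/symbol


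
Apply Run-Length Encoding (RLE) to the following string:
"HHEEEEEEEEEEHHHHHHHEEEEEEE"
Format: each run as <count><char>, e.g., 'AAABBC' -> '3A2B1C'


Scanning runs left to right:
  i=0: run of 'H' x 2 -> '2H'
  i=2: run of 'E' x 10 -> '10E'
  i=12: run of 'H' x 7 -> '7H'
  i=19: run of 'E' x 7 -> '7E'

RLE = 2H10E7H7E


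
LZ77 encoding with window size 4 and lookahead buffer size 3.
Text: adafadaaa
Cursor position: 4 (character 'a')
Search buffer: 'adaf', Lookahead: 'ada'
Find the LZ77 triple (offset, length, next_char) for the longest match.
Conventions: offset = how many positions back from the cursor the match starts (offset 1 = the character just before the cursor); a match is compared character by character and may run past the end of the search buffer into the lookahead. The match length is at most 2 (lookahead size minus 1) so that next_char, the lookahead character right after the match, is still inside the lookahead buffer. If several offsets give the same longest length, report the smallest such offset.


Try each offset into the search buffer:
  offset=1 (pos 3, char 'f'): match length 0
  offset=2 (pos 2, char 'a'): match length 1
  offset=3 (pos 1, char 'd'): match length 0
  offset=4 (pos 0, char 'a'): match length 2
Longest match has length 2 at offset 4.
next_char = character at position 4 + 2 = 6 -> 'a'

Best match: offset=4, length=2 (matching 'ad' starting at position 0)
LZ77 triple: (4, 2, 'a')


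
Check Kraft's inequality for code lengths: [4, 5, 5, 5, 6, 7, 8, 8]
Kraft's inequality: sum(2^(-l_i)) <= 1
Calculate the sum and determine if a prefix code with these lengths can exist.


Sum = 2^(-4) + 2^(-5) + 2^(-5) + 2^(-5) + 2^(-6) + 2^(-7) + 2^(-8) + 2^(-8)
    = 0.0625 + 0.03125 + 0.03125 + 0.03125 + 0.015625 + 0.0078125 + 0.00390625 + 0.00390625
    = 48/256 = 0.1875
Since 0.1875 <= 1, Kraft's inequality IS satisfied.
A prefix code with these lengths CAN exist.

Kraft sum = 0.1875. Satisfied.


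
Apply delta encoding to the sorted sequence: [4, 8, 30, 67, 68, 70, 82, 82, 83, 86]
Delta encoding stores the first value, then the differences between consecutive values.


First value: 4
Deltas:
  8 - 4 = 4
  30 - 8 = 22
  67 - 30 = 37
  68 - 67 = 1
  70 - 68 = 2
  82 - 70 = 12
  82 - 82 = 0
  83 - 82 = 1
  86 - 83 = 3


Delta encoded: [4, 4, 22, 37, 1, 2, 12, 0, 1, 3]


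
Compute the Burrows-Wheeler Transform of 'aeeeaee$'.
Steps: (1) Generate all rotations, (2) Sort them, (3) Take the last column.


Rotations (sorted):
  0: $aeeeaee -> last char: e
  1: aee$aeee -> last char: e
  2: aeeeaee$ -> last char: $
  3: e$aeeeae -> last char: e
  4: eaee$aee -> last char: e
  5: ee$aeeea -> last char: a
  6: eeaee$ae -> last char: e
  7: eeeaee$a -> last char: a


BWT = ee$eeaea


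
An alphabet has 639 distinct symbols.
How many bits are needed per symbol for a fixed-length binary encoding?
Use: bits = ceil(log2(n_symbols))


log2(639) = 9.3197
Bracket: 2^9 = 512 < 639 <= 2^10 = 1024
So ceil(log2(639)) = 10

bits = ceil(log2(639)) = ceil(9.3197) = 10 bits


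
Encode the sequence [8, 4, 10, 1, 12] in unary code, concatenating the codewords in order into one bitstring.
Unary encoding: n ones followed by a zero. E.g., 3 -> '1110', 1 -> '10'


Encode each number as n ones followed by a terminating 0:
  8 -> 111111110 (9 bits)
  4 -> 11110 (5 bits)
  10 -> 11111111110 (11 bits)
  1 -> 10 (2 bits)
  12 -> 1111111111110 (13 bits)
Total length = 9 + 5 + 11 + 2 + 13 = 40 bits.

Unary([8, 4, 10, 1, 12]) = 1111111101111011111111110101111111111110 (40 bits)
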